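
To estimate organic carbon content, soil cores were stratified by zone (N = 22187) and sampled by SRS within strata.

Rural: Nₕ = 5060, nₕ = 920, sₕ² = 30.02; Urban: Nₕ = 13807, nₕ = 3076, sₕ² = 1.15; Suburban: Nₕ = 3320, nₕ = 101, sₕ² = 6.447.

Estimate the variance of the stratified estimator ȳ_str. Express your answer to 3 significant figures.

0.00289

Var(ȳ_str) = Σₕ Wₕ²(1 − fₕ)sₕ²/nₕ with Wₕ = Nₕ/N, N = 22187.
Rural: Wₕ = 0.22806148; term = 0.22806148²·(1 − 0.18181818)·30.02/920 = 0.0013885981.
Urban: Wₕ = 0.62230135; term = 0.62230135²·(1 − 0.22278554)·1.15/3076 = 1.1252625 × 10^-4.
Suburban: Wₕ = 0.14963717; term = 0.14963717²·(1 − 0.03042169)·6.447/101 = 0.0013857924.
Sum = 0.0028869168.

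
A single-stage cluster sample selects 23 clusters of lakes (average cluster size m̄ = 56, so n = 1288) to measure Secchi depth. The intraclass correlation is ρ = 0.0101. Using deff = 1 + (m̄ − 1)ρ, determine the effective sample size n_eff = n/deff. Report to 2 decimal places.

deff = 1 + (56 − 1)·0.0101 = 1 + 0.5555 = 1.5555.
n_eff = 1288 / 1.5555 = 828.03.

828.03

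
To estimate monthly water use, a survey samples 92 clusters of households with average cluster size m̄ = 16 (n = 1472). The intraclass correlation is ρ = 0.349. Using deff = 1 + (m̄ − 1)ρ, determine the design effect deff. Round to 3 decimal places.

6.235

deff = 1 + (16 − 1)·0.349 = 1 + 5.235 = 6.235.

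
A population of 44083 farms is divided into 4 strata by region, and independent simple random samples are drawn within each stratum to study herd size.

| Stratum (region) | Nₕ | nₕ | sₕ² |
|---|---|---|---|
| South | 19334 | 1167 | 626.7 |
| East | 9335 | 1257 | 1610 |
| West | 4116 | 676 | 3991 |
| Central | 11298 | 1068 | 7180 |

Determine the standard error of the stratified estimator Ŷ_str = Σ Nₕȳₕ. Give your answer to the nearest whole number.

Var(Ŷ_str) = Σₕ Nₕ²(1 − fₕ)sₕ²/nₕ.
South: 19334²·(1 − 1167/19334)·626.7/1167 = 1.8862262 × 10^8.
East: 9335²·(1 − 1257/9335)·1610/1257 = 9.6584797 × 10^7.
West: 4116²·(1 − 676/4116)·3991/676 = 8.3592794 × 10^7.
Central: 11298²·(1 − 1068/11298)·7180/1068 = 7.7701678 × 10^8.
Sum = 1.145817 × 10^9.
SE = √(1.145817 × 10^9) = 33850.

33850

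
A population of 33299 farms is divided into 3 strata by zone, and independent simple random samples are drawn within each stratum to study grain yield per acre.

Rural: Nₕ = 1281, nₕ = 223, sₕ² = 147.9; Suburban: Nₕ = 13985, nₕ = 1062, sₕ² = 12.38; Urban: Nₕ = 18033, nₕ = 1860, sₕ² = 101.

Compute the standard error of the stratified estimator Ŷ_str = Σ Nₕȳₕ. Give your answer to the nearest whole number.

Var(Ŷ_str) = Σₕ Nₕ²(1 − fₕ)sₕ²/nₕ.
Rural: 1281²·(1 − 223/1281)·147.9/223 = 898872.53.
Suburban: 13985²·(1 − 1062/13985)·12.38/1062 = 2.1067934 × 10^6.
Urban: 18033²·(1 − 1860/18033)·101/1860 = 1.5836784 × 10^7.
Sum = 1.884245 × 10^7.
SE = √(1.884245 × 10^7) = 4341.

4341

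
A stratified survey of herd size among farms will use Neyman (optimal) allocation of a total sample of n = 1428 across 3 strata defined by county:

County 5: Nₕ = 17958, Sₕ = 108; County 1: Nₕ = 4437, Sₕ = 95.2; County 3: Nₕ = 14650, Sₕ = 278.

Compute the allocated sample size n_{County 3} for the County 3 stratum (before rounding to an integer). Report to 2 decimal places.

Neyman allocation: nₕ = n·NₕSₕ / Σⱼ NⱼSⱼ.
Σ NⱼSⱼ = 17958·108 + 4437·95.2 + 14650·278 = 6.4345664 × 10^6.
n_{County 3} = 1428·14650·278 / (6.4345664 × 10^6) = 903.84.

903.84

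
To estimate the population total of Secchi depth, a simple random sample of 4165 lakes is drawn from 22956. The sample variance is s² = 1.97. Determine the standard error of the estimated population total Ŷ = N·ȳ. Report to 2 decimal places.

Var(Ŷ) = N²·Var(ȳ) = N²·(1 − n/N)·s²/n.
f = 4165/22956 = 0.18143405; Var(ȳ) = 0.81856595·1.97/4165 = 3.8717285 × 10^-4.
Var(Ŷ) = 22956² · (3.8717285 × 10^-4) = 204031.55.
SE(Ŷ) = √(204031.55) = 451.70.

451.70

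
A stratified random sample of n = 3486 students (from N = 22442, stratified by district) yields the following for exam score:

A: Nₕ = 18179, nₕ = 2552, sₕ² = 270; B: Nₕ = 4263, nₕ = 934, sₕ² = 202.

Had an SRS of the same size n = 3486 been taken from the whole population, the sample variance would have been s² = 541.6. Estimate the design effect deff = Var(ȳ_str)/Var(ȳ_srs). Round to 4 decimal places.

0.5012

Var(ȳ_str) = Σ Wₕ²(1−fₕ)sₕ²/nₕ with Wₕ = Nₕ/22442:
  A: (18179/22442)²·(1−2552/18179)·270/2552 = 0.059676807
  B: (4263/22442)²·(1−934/4263)·202/934 = 0.006094113
  → Var(ȳ_str) = 0.06577092.
Var(ȳ_srs) = (1 − 3486/22442)·541.6/3486 = 0.13123099.
deff = 0.06577092 / 0.13123099 = 0.5012.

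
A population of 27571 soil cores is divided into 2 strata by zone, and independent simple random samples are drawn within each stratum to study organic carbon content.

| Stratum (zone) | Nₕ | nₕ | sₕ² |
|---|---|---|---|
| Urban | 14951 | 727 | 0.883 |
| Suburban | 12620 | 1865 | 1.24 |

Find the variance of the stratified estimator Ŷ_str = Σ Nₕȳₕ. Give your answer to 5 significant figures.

Var(Ŷ_str) = Σₕ Nₕ²(1 − fₕ)sₕ²/nₕ.
Urban: 14951²·(1 − 727/14951)·0.883/727 = 258296.36.
Suburban: 12620²·(1 − 1865/12620)·1.24/1865 = 90242.812.
Sum = 348539.17.

348540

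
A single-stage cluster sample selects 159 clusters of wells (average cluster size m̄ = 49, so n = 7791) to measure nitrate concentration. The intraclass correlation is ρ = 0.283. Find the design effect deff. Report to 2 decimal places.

14.58

deff = 1 + (49 − 1)·0.283 = 1 + 13.584 = 14.584.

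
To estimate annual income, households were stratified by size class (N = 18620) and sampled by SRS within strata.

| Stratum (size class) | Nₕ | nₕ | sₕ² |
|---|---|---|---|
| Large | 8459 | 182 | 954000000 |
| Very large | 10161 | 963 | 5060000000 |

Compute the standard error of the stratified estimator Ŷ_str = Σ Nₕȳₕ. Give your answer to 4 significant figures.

2.929 × 10^7

Var(Ŷ_str) = Σₕ Nₕ²(1 − fₕ)sₕ²/nₕ.
Large: 8459²·(1 − 182/8459)·954000000/182 = 3.6700245 × 10^14.
Very large: 10161²·(1 − 963/10161)·5060000000/963 = 4.9108208 × 10^14.
Sum = 8.5808453 × 10^14.
SE = √(8.5808453 × 10^14) = 2.929 × 10^7.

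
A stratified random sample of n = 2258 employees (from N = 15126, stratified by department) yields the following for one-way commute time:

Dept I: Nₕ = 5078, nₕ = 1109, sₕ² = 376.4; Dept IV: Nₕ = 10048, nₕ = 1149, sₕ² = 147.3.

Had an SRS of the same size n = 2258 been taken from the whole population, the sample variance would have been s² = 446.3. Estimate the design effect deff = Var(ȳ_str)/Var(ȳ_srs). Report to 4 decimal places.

Var(ȳ_str) = Σ Wₕ²(1−fₕ)sₕ²/nₕ with Wₕ = Nₕ/15126:
  Dept I: (5078/15126)²·(1−1109/5078)·376.4/1109 = 0.029898106
  Dept IV: (10048/15126)²·(1−1149/10048)·147.3/1149 = 0.050102034
  → Var(ȳ_str) = 0.08000014.
Var(ȳ_srs) = (1 − 2258/15126)·446.3/2258 = 0.1681473.
deff = 0.08000014 / 0.1681473 = 0.4758.

0.4758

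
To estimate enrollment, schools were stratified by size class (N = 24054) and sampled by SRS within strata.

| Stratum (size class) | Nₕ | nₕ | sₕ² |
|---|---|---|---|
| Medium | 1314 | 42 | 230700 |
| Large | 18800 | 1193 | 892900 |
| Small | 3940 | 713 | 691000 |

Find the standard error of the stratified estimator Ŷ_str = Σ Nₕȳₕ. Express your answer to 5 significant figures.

Var(Ŷ_str) = Σₕ Nₕ²(1 − fₕ)sₕ²/nₕ.
Medium: 1314²·(1 − 42/1314)·230700/42 = 9.1808054 × 10^9.
Large: 18800²·(1 − 1193/18800)·892900/1193 = 2.477454 × 10^11.
Small: 3940²·(1 − 713/3940)·691000/713 = 1.2322071 × 10^10.
Sum = 2.6924828 × 10^11.
SE = √(2.6924828 × 10^11) = 518890.

518890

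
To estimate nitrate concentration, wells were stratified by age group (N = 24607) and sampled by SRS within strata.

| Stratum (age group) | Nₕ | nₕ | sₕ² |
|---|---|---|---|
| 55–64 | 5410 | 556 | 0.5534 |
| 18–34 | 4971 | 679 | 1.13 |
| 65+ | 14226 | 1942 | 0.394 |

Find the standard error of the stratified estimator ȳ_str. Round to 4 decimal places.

0.0127

Var(ȳ_str) = Σₕ Wₕ²(1 − fₕ)sₕ²/nₕ with Wₕ = Nₕ/N, N = 24607.
55–64: Wₕ = 0.21985614; term = 0.21985614²·(1 − 0.10277264)·0.5534/556 = 4.3166224 × 10^-5.
18–34: Wₕ = 0.20201569; term = 0.20201569²·(1 − 0.13659223)·1.13/679 = 5.8640114 × 10^-5.
65+: Wₕ = 0.57812817; term = 0.57812817²·(1 − 0.13651061)·0.394/1942 = 5.855342 × 10^-5.
Sum = 1.6035976 × 10^-4.
SE = √(1.6035976 × 10^-4) = 0.0127.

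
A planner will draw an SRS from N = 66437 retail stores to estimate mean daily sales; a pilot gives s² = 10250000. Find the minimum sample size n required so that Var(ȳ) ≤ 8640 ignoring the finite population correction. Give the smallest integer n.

Without fpc, n₀ = s²/D = 10250000/8640 = 1186.3426.
Rounding up, n = 1187.

1187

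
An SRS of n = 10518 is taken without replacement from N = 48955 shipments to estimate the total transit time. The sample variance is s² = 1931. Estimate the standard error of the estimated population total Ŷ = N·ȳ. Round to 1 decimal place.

Var(Ŷ) = N²·Var(ȳ) = N²·(1 − n/N)·s²/n.
f = 10518/48955 = 0.21485037; Var(ȳ) = 0.78514963·1931/10518 = 0.14414565.
Var(Ŷ) = 48955² · 0.14414565 = 3.4545832 × 10^8.
SE(Ŷ) = √(3.4545832 × 10^8) = 18586.5.

18586.5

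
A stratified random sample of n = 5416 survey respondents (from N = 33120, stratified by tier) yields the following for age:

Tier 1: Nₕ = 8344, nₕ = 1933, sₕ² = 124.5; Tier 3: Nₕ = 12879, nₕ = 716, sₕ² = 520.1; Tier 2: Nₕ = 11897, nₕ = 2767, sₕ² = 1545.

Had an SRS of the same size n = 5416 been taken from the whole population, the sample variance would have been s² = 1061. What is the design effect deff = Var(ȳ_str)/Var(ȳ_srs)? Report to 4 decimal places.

Var(ȳ_str) = Σ Wₕ²(1−fₕ)sₕ²/nₕ with Wₕ = Nₕ/33120:
  Tier 1: (8344/33120)²·(1−1933/8344)·124.5/1933 = 0.0031409203
  Tier 3: (12879/33120)²·(1−716/12879)·520.1/716 = 0.10373278
  Tier 2: (11897/33120)²·(1−2767/11897)·1545/2767 = 0.05529004
  → Var(ȳ_str) = 0.16216374.
Var(ȳ_srs) = (1 − 5416/33120)·1061/5416 = 0.16386601.
deff = 0.16216374 / 0.16386601 = 0.9896.

0.9896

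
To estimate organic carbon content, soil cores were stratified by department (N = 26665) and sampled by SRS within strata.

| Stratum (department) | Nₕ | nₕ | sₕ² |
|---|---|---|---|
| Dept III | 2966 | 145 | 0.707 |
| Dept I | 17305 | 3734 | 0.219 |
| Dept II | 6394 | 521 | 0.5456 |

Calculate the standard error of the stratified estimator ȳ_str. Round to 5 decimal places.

0.01149

Var(ȳ_str) = Σₕ Wₕ²(1 − fₕ)sₕ²/nₕ with Wₕ = Nₕ/N, N = 26665.
Dept III: Wₕ = 0.11123195; term = 0.11123195²·(1 − 0.04888739)·0.707/145 = 5.7377612 × 10^-5.
Dept I: Wₕ = 0.64897806; term = 0.64897806²·(1 − 0.21577579)·0.219/3734 = 1.9371805 × 10^-5.
Dept II: Wₕ = 0.23978999; term = 0.23978999²·(1 − 0.08148264)·0.5456/521 = 5.5307763 × 10^-5.
Sum = 1.3205718 × 10^-4.
SE = √(1.3205718 × 10^-4) = 0.01149.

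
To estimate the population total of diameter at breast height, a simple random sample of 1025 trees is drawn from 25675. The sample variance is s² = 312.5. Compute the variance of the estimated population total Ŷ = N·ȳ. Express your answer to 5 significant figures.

1.9295 × 10^8

Var(Ŷ) = N²·Var(ȳ) = N²·(1 − n/N)·s²/n.
f = 1025/25675 = 0.03992210; Var(ȳ) = 0.96007790·312.5/1025 = 0.29270668.
Var(Ŷ) = 25675² · 0.29270668 = 1.9295389 × 10^8.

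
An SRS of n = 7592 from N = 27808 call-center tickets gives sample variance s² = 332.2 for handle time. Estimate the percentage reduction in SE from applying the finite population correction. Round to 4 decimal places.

f = n/N = 7592/27808 = 0.27301496.
SE_no-fpc = √(s²/n) = 0.20918075; SE_fpc = √((1−f)s²/n) = 0.17835466.
Ratio = √(1−f) = 0.85263418. Reduction = 100·(1 − 0.85263418) = 14.7366%.

14.7366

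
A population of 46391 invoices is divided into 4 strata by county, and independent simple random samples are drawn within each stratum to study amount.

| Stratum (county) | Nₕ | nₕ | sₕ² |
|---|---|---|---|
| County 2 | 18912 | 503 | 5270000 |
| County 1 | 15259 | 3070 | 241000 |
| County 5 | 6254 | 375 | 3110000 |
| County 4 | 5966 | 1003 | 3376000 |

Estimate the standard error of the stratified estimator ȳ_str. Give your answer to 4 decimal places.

43.4704

Var(ȳ_str) = Σₕ Wₕ²(1 − fₕ)sₕ²/nₕ with Wₕ = Nₕ/N, N = 46391.
County 2: Wₕ = 0.40766528; term = 0.40766528²·(1 − 0.02659687)·5270000/503 = 1694.8951.
County 1: Wₕ = 0.32892156; term = 0.32892156²·(1 − 0.20119274)·241000/3070 = 6.7843048.
County 5: Wₕ = 0.13481063; term = 0.13481063²·(1 − 0.05996162)·3110000/375 = 141.68471.
County 4: Wₕ = 0.12860253; term = 0.12860253²·(1 − 0.16811934)·3376000/1003 = 46.30859.
Sum = 1889.6727.
SE = √(1889.6727) = 43.4704.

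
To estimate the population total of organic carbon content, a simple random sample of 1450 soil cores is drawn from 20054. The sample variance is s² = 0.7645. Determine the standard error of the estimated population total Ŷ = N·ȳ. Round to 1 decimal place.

Var(Ŷ) = N²·Var(ȳ) = N²·(1 − n/N)·s²/n.
f = 1450/20054 = 0.07230478; Var(ȳ) = 0.92769522·0.7645/1450 = 4.8911931 × 10^-4.
Var(Ŷ) = 20054² · (4.8911931 × 10^-4) = 196705.65.
SE(Ŷ) = √(196705.65) = 443.5.

443.5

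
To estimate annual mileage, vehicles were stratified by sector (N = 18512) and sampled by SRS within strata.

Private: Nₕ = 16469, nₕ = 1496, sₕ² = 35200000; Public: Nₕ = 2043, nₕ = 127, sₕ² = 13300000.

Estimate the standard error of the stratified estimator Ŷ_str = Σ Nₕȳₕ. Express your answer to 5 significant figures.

2.4924 × 10^6

Var(Ŷ_str) = Σₕ Nₕ²(1 − fₕ)sₕ²/nₕ.
Private: 16469²·(1 − 1496/16469)·35200000/1496 = 5.8021256 × 10^12.
Public: 2043²·(1 − 127/2043)·13300000/127 = 4.0993197 × 10^11.
Sum = 6.2120576 × 10^12.
SE = √(6.2120576 × 10^12) = 2.4924 × 10^6.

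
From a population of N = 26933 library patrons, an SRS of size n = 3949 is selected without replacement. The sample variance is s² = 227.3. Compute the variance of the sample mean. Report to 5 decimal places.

0.04912

Under SRS without replacement, Var(ȳ) = (1 − f)·s²/n with f = n/N = 3949/26933 = 0.14662310.
Var(ȳ) = (1 − 0.14662310)·227.3/3949 = 0.85337690·0.057558876 = 0.049119415.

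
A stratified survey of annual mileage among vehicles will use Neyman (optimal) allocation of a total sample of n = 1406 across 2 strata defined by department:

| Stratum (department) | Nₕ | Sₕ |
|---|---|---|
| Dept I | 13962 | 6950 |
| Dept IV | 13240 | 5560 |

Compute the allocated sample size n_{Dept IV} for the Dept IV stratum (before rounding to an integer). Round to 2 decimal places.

Neyman allocation: nₕ = n·NₕSₕ / Σⱼ NⱼSⱼ.
Σ NⱼSⱼ = 13962·6950 + 13240·5560 = 1.706503 × 10^8.
n_{Dept IV} = 1406·13240·5560 / (1.706503 × 10^8) = 606.51.

606.51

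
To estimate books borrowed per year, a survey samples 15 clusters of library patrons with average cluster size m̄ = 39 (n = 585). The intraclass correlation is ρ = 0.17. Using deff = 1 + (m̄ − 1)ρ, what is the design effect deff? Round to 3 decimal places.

7.460

deff = 1 + (39 − 1)·0.17 = 1 + 6.46 = 7.46.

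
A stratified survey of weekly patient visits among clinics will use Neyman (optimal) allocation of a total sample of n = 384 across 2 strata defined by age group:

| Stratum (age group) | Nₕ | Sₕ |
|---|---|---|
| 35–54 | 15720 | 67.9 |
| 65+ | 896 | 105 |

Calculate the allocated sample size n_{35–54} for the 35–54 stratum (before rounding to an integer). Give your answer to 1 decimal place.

352.9

Neyman allocation: nₕ = n·NₕSₕ / Σⱼ NⱼSⱼ.
Σ NⱼSⱼ = 15720·67.9 + 896·105 = 1.161468 × 10^6.
n_{35–54} = 384·15720·67.9 / (1.161468 × 10^6) = 352.9.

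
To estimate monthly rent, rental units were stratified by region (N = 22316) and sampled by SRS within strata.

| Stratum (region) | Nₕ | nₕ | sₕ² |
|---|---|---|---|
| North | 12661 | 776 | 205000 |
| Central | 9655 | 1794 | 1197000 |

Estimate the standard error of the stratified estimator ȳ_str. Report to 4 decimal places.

13.4726

Var(ȳ_str) = Σₕ Wₕ²(1 − fₕ)sₕ²/nₕ with Wₕ = Nₕ/N, N = 22316.
North: Wₕ = 0.56735078; term = 0.56735078²·(1 − 0.06129058)·205000/776 = 79.82274.
Central: Wₕ = 0.43264922; term = 0.43264922²·(1 − 0.18581046)·1197000/1794 = 101.68785.
Sum = 181.51059.
SE = √(181.51059) = 13.4726.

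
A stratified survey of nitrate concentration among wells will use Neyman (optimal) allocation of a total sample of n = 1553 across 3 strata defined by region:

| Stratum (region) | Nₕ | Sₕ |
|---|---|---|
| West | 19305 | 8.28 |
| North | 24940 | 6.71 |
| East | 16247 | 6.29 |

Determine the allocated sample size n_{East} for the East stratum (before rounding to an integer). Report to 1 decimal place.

369.6

Neyman allocation: nₕ = n·NₕSₕ / Σⱼ NⱼSⱼ.
Σ NⱼSⱼ = 19305·8.28 + 24940·6.71 + 16247·6.29 = 429386.43.
n_{East} = 1553·16247·6.29 / 429386.43 = 369.6.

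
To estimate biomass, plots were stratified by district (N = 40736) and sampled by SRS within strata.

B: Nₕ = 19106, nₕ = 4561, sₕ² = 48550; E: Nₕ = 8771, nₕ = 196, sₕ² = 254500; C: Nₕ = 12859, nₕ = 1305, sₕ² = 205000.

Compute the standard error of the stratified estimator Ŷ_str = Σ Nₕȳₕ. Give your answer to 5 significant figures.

Var(Ŷ_str) = Σₕ Nₕ²(1 − fₕ)sₕ²/nₕ.
B: 19106²·(1 − 4561/19106)·48550/4561 = 2.9580987 × 10^9.
E: 8771²·(1 − 196/8771)·254500/196 = 9.7659603 × 10^10.
C: 12859²·(1 − 1305/12859)·205000/1305 = 2.3339036 × 10^10.
Sum = 1.2395674 × 10^11.
SE = √(1.2395674 × 10^11) = 352070.

352070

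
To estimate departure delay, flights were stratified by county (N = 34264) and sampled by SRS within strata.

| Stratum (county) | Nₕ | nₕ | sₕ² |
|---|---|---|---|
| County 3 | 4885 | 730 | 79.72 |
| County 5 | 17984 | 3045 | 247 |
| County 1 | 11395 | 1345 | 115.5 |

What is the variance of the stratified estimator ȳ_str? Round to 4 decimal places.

Var(ȳ_str) = Σₕ Wₕ²(1 − fₕ)sₕ²/nₕ with Wₕ = Nₕ/N, N = 34264.
County 3: Wₕ = 0.14256946; term = 0.14256946²·(1 − 0.14943705)·79.72/730 = 0.0018880083.
County 5: Wₕ = 0.52486575; term = 0.52486575²·(1 − 0.16931717)·247/3045 = 0.018562709.
County 1: Wₕ = 0.33256479; term = 0.33256479²·(1 − 0.11803423)·115.5/1345 = 0.0083765265.
Sum = 0.028827244.

0.0288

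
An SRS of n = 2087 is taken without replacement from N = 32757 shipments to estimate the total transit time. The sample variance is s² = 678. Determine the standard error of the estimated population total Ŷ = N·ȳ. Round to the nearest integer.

18066

Var(Ŷ) = N²·Var(ȳ) = N²·(1 − n/N)·s²/n.
f = 2087/32757 = 0.06371157; Var(ȳ) = 0.93628843·678/2087 = 0.30417037.
Var(Ŷ) = 32757² · 0.30417037 = 3.2638121 × 10^8.
SE(Ŷ) = √(3.2638121 × 10^8) = 18066.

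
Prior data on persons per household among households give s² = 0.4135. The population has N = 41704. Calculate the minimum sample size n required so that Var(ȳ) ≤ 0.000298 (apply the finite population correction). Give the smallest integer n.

Without fpc, n₀ = s²/D = 0.4135/0.000298 = 1387.5839.
With fpc, (1 − n/N)·s²/n ≤ D requires n ≥ n₀/(1 + n₀/N) = 1387.5839/(1 + 1387.5839/41704) = 1342.9026.
Rounding up, n = 1343.

1343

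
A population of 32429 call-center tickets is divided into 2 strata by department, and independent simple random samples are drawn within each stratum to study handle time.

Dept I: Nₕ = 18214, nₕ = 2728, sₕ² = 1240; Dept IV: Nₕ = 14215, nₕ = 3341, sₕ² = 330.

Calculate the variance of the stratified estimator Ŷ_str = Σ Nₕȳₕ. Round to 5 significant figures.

Var(Ŷ_str) = Σₕ Nₕ²(1 − fₕ)sₕ²/nₕ.
Dept I: 18214²·(1 − 2728/18214)·1240/2728 = 1.2821 × 10^8.
Dept IV: 14215²·(1 − 3341/14215)·330/3341 = 1.5267701 × 10^7.
Sum = 1.434777 × 10^8.

1.4348 × 10^8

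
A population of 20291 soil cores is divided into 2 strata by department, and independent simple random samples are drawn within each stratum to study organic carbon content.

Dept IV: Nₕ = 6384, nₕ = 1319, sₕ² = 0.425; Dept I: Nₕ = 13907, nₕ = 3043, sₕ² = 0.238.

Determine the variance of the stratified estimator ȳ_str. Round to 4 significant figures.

5.401 × 10^-5

Var(ȳ_str) = Σₕ Wₕ²(1 − fₕ)sₕ²/nₕ with Wₕ = Nₕ/N, N = 20291.
Dept IV: Wₕ = 0.31462225; term = 0.31462225²·(1 − 0.20661028)·0.425/1319 = 2.5305188 × 10^-5.
Dept I: Wₕ = 0.68537775; term = 0.68537775²·(1 − 0.21881067)·0.238/3043 = 2.8700622 × 10^-5.
Sum = 5.400581 × 10^-5.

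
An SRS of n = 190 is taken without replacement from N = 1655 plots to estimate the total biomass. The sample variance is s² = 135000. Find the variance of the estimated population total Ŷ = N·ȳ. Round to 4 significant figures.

Var(Ŷ) = N²·Var(ȳ) = N²·(1 − n/N)·s²/n.
f = 190/1655 = 0.11480363; Var(ȳ) = 0.88519637·135000/190 = 628.95532.
Var(Ŷ) = 1655² · 628.95532 = 1.7227243 × 10^9.

1.723 × 10^9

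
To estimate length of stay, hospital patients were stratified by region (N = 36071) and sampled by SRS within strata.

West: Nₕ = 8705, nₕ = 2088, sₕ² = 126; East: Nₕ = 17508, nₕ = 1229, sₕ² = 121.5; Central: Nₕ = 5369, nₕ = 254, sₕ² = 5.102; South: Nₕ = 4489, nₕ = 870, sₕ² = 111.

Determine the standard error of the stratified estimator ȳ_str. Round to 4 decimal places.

Var(ȳ_str) = Σₕ Wₕ²(1 − fₕ)sₕ²/nₕ with Wₕ = Nₕ/N, N = 36071.
West: Wₕ = 0.24132960; term = 0.24132960²·(1 − 0.23986215)·126/2088 = 0.0026714903.
East: Wₕ = 0.48537606; term = 0.48537606²·(1 − 0.07019648)·121.5/1229 = 0.021655703.
Central: Wₕ = 0.14884533; term = 0.14884533²·(1 − 0.04730862)·5.102/254 = 4.2396442 × 10^-4.
South: Wₕ = 0.12444900; term = 0.12444900²·(1 − 0.19380708)·111/870 = 0.0015930359.
Sum = 0.026344194.
SE = √(0.026344194) = 0.1623.

0.1623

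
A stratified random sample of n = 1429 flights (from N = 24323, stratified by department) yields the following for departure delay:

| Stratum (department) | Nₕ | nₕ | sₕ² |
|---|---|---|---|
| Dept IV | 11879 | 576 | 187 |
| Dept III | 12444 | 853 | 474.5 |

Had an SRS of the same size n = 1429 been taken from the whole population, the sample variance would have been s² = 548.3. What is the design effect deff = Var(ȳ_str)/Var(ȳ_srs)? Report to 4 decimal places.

Var(ȳ_str) = Σ Wₕ²(1−fₕ)sₕ²/nₕ with Wₕ = Nₕ/24323:
  Dept IV: (11879/24323)²·(1−576/11879)·187/576 = 0.073681499
  Dept III: (12444/24323)²·(1−853/12444)·474.5/853 = 0.13562315
  → Var(ȳ_str) = 0.20930465.
Var(ȳ_srs) = (1 − 1429/24323)·548.3/1429 = 0.36115244.
deff = 0.20930465 / 0.36115244 = 0.5795.

0.5795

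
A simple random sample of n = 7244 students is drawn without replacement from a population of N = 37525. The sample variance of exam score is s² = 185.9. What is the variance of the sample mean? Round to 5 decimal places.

0.02071

Under SRS without replacement, Var(ȳ) = (1 − f)·s²/n with f = n/N = 7244/37525 = 0.19304464.
Var(ȳ) = (1 − 0.19304464)·185.9/7244 = 0.80695536·0.025662617 = 0.020708587.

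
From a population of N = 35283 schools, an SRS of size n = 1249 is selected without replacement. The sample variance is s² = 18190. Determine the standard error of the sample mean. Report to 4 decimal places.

Under SRS without replacement, Var(ȳ) = (1 − f)·s²/n with f = n/N = 1249/35283 = 0.03539948.
Var(ȳ) = (1 − 0.03539948)·18190/1249 = 0.96460052·14.563651 = 14.048105.
SE(ȳ) = √(14.048105) = 3.7481.

3.7481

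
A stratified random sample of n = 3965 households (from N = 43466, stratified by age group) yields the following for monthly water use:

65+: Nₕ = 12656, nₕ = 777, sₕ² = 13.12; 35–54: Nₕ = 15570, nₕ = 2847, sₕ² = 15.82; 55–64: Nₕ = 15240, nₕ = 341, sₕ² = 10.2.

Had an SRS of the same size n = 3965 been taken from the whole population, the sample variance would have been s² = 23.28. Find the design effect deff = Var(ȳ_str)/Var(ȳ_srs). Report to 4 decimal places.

Var(ȳ_str) = Σ Wₕ²(1−fₕ)sₕ²/nₕ with Wₕ = Nₕ/43466:
  65+: (12656/43466)²·(1−777/12656)·13.12/777 = 0.0013436613
  35–54: (15570/43466)²·(1−2847/15570)·15.82/2847 = 5.8263665 × 10^-4
  55–64: (15240/43466)²·(1−341/15240)·10.2/341 = 0.0035949142
  → Var(ȳ_str) = 0.0055212122.
Var(ȳ_srs) = (1 − 3965/43466)·23.28/3965 = 0.0053357835.
deff = 0.0055212122 / 0.0053357835 = 1.0348.

1.0348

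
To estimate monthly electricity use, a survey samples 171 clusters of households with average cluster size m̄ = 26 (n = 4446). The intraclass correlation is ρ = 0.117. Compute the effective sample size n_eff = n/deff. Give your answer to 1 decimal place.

1132.7

deff = 1 + (26 − 1)·0.117 = 1 + 2.925 = 3.925.
n_eff = 4446 / 3.925 = 1132.7.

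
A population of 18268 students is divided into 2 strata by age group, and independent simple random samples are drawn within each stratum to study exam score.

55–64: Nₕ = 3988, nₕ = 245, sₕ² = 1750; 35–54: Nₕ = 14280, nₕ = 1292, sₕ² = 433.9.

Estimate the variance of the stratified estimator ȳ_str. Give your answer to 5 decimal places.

Var(ȳ_str) = Σₕ Wₕ²(1 − fₕ)sₕ²/nₕ with Wₕ = Nₕ/N, N = 18268.
55–64: Wₕ = 0.21830523; term = 0.21830523²·(1 − 0.06143430)·1750/245 = 0.31949564.
35–54: Wₕ = 0.78169477; term = 0.78169477²·(1 − 0.09047619)·433.9/1292 = 0.18664468.
Sum = 0.50614032.

0.50614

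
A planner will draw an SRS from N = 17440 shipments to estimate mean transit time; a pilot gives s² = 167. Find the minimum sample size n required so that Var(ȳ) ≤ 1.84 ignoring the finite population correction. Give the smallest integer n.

Without fpc, n₀ = s²/D = 167/1.84 = 90.7609.
Rounding up, n = 91.

91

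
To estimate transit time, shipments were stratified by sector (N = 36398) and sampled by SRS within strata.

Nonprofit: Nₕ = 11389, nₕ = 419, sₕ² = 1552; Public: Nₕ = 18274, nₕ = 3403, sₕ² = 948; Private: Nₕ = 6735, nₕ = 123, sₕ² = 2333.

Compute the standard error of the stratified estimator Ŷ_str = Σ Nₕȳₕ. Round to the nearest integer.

37191

Var(Ŷ_str) = Σₕ Nₕ²(1 − fₕ)sₕ²/nₕ.
Nonprofit: 11389²·(1 − 419/11389)·1552/419 = 4.6277503 × 10^8.
Public: 18274²·(1 − 3403/18274)·948/3403 = 7.5704236 × 10^7.
Private: 6735²·(1 − 123/6735)·2333/123 = 8.4465639 × 10^8.
Sum = 1.3831357 × 10^9.
SE = √(1.3831357 × 10^9) = 37191.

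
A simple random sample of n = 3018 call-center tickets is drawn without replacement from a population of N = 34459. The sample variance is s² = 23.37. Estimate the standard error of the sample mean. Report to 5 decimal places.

0.08406

Under SRS without replacement, Var(ȳ) = (1 − f)·s²/n with f = n/N = 3018/34459 = 0.08758234.
Var(ȳ) = (1 − 0.08758234)·23.37/3018 = 0.91241766·0.0077435388 = 0.0070653415.
SE(ȳ) = √(0.0070653415) = 0.08406.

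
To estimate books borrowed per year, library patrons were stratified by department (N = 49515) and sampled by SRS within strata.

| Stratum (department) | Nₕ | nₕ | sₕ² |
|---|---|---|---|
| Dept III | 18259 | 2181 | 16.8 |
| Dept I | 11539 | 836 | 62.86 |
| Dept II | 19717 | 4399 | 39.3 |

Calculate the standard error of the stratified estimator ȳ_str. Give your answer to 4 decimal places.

Var(ȳ_str) = Σₕ Wₕ²(1 − fₕ)sₕ²/nₕ with Wₕ = Nₕ/N, N = 49515.
Dept III: Wₕ = 0.36875694; term = 0.36875694²·(1 − 0.11944794)·16.8/2181 = 9.2233579 × 10^-4.
Dept I: Wₕ = 0.23304049; term = 0.23304049²·(1 − 0.07244995)·62.86/836 = 0.003787636.
Dept II: Wₕ = 0.39820256; term = 0.39820256²·(1 − 0.22310696)·39.3/4399 = 0.0011005453.
Sum = 0.0058105171.
SE = √(0.0058105171) = 0.0762.

0.0762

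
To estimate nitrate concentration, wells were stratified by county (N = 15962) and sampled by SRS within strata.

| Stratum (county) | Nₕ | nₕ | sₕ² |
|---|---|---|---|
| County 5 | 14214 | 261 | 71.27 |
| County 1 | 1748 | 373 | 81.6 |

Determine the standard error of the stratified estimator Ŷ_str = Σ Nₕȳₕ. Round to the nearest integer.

Var(Ŷ_str) = Σₕ Nₕ²(1 − fₕ)sₕ²/nₕ.
County 5: 14214²·(1 − 261/14214)·71.27/261 = 5.4156446 × 10^7.
County 1: 1748²·(1 − 373/1748)·81.6/373 = 525805.9.
Sum = 5.4682252 × 10^7.
SE = √(5.4682252 × 10^7) = 7395.

7395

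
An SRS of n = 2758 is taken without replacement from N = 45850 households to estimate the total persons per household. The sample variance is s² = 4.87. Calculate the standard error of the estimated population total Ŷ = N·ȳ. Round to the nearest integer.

1868

Var(Ŷ) = N²·Var(ȳ) = N²·(1 − n/N)·s²/n.
f = 2758/45850 = 0.06015267; Var(ȳ) = 0.93984733·4.87/2758 = 0.0016595564.
Var(Ŷ) = 45850² · 0.0016595564 = 3.4887568 × 10^6.
SE(Ŷ) = √(3.4887568 × 10^6) = 1868.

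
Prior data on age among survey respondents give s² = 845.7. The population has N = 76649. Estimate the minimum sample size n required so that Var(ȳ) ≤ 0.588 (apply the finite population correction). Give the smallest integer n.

1412

Without fpc, n₀ = s²/D = 845.7/0.588 = 1438.2653.
With fpc, (1 − n/N)·s²/n ≤ D requires n ≥ n₀/(1 + n₀/N) = 1438.2653/(1 + 1438.2653/76649) = 1411.7743.
Rounding up, n = 1412.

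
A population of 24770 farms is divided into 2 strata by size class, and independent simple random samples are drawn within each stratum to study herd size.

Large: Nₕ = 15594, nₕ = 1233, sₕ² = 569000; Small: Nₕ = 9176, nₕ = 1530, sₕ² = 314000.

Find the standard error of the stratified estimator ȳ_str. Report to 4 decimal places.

Var(ȳ_str) = Σₕ Wₕ²(1 − fₕ)sₕ²/nₕ with Wₕ = Nₕ/N, N = 24770.
Large: Wₕ = 0.62955188; term = 0.62955188²·(1 − 0.07906887)·569000/1233 = 168.43773.
Small: Wₕ = 0.37044812; term = 0.37044812²·(1 − 0.16673932)·314000/1530 = 23.467882.
Sum = 191.90561.
SE = √(191.90561) = 13.8530.

13.8530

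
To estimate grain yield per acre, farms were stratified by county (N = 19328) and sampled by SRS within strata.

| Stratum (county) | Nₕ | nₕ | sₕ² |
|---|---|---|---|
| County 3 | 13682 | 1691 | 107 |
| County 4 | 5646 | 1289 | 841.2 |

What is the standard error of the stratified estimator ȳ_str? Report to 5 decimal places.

Var(ȳ_str) = Σₕ Wₕ²(1 − fₕ)sₕ²/nₕ with Wₕ = Nₕ/N, N = 19328.
County 3: Wₕ = 0.70788493; term = 0.70788493²·(1 − 0.12359304)·107/1691 = 0.027788898.
County 4: Wₕ = 0.29211507; term = 0.29211507²·(1 − 0.22830322)·841.2/1289 = 0.042973522.
Sum = 0.07076242.
SE = √(0.07076242) = 0.26601.

0.26601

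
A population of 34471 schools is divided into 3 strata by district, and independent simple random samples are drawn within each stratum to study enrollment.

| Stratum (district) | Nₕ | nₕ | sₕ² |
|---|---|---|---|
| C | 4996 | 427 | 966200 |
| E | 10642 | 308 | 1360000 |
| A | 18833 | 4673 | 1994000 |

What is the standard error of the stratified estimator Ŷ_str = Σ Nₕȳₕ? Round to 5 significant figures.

Var(Ŷ_str) = Σₕ Nₕ²(1 − fₕ)sₕ²/nₕ.
C: 4996²·(1 − 427/4996)·966200/427 = 5.1651477 × 10^10.
E: 10642²·(1 − 308/10642)·1360000/308 = 4.8560137 × 10^11.
A: 18833²·(1 − 4673/18833)·1994000/4673 = 1.1379211 × 10^11.
Sum = 6.5104496 × 10^11.
SE = √(6.5104496 × 10^11) = 806870.

806870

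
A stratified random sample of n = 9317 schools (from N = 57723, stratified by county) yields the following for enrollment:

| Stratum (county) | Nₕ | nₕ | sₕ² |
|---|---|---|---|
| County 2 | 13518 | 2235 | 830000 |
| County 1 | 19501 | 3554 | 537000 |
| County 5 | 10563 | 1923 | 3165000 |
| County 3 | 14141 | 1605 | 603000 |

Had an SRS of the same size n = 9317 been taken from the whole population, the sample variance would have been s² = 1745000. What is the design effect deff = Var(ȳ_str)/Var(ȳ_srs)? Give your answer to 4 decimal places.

0.6123

Var(ȳ_str) = Σ Wₕ²(1−fₕ)sₕ²/nₕ with Wₕ = Nₕ/57723:
  County 2: (13518/57723)²·(1−2235/13518)·830000/2235 = 16.999643
  County 1: (19501/57723)²·(1−3554/19501)·537000/3554 = 14.102462
  County 5: (10563/57723)²·(1−1923/10563)·3165000/1923 = 45.081428
  County 3: (14141/57723)²·(1−1605/14141)·603000/1605 = 19.988656
  → Var(ȳ_str) = 96.172189.
Var(ȳ_srs) = (1 − 9317/57723)·1745000/9317 = 157.06146.
deff = 96.172189 / 157.06146 = 0.6123.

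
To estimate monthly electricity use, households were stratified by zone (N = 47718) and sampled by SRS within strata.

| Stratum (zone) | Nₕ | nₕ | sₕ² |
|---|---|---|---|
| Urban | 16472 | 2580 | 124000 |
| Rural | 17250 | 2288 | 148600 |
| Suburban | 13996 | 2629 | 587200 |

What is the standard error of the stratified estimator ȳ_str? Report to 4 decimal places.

Var(ȳ_str) = Σₕ Wₕ²(1 − fₕ)sₕ²/nₕ with Wₕ = Nₕ/N, N = 47718.
Urban: Wₕ = 0.34519469; term = 0.34519469²·(1 − 0.15662943)·124000/2580 = 4.8300166.
Rural: Wₕ = 0.36149881; term = 0.36149881²·(1 − 0.13263768)·148600/2288 = 7.3616823.
Suburban: Wₕ = 0.29330651; term = 0.29330651²·(1 − 0.18783938)·587200/2629 = 15.605611.
Sum = 27.79731.
SE = √(27.79731) = 5.2723.

5.2723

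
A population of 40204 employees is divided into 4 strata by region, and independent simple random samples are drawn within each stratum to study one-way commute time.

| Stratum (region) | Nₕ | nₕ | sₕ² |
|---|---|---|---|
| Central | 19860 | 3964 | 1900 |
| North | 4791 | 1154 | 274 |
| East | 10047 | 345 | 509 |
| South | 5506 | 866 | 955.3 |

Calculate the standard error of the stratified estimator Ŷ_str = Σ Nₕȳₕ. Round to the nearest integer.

Var(Ŷ_str) = Σₕ Nₕ²(1 − fₕ)sₕ²/nₕ.
Central: 19860²·(1 − 3964/19860)·1900/3964 = 1.5131677 × 10^8.
North: 4791²·(1 − 1154/4791)·274/1154 = 4.1372734 × 10^6.
East: 10047²·(1 − 345/10047)·509/345 = 1.4381241 × 10^8.
South: 5506²·(1 − 866/5506)·955.3/866 = 2.8182277 × 10^7.
Sum = 3.2744873 × 10^8.
SE = √(3.2744873 × 10^8) = 18096.

18096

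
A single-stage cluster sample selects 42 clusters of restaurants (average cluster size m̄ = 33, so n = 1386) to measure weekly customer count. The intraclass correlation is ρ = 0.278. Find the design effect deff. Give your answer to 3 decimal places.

9.896

deff = 1 + (33 − 1)·0.278 = 1 + 8.896 = 9.896.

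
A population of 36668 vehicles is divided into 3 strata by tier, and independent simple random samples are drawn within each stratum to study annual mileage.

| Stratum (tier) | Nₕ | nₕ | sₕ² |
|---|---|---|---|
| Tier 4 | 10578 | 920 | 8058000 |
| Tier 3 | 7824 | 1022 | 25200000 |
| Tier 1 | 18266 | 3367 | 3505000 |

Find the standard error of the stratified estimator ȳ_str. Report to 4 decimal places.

Var(ȳ_str) = Σₕ Wₕ²(1 − fₕ)sₕ²/nₕ with Wₕ = Nₕ/N, N = 36668.
Tier 4: Wₕ = 0.28848042; term = 0.28848042²·(1 − 0.08697296)·8058000/920 = 665.51179.
Tier 3: Wₕ = 0.21337406; term = 0.21337406²·(1 − 0.13062372)·25200000/1022 = 975.97944.
Tier 1: Wₕ = 0.49814552; term = 0.49814552²·(1 − 0.18433154)·3505000/3367 = 210.70315.
Sum = 1852.1944.
SE = √(1852.1944) = 43.0371.

43.0371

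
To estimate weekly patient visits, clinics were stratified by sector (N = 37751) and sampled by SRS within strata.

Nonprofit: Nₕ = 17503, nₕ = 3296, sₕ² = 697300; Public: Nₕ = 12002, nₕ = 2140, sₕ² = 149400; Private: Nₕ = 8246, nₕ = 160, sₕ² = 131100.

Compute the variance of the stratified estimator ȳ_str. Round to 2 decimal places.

Var(ȳ_str) = Σₕ Wₕ²(1 − fₕ)sₕ²/nₕ with Wₕ = Nₕ/N, N = 37751.
Nonprofit: Wₕ = 0.46364335; term = 0.46364335²·(1 − 0.18831058)·697300/3296 = 36.913941.
Public: Wₕ = 0.31792535; term = 0.31792535²·(1 − 0.17830362)·149400/2140 = 5.7982712.
Private: Wₕ = 0.21843130; term = 0.21843130²·(1 − 0.01940335)·131100/160 = 38.335652.
Sum = 81.047864.

81.05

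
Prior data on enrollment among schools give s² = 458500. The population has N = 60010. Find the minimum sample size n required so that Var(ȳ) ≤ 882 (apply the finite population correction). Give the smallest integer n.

Without fpc, n₀ = s²/D = 458500/882 = 519.8413.
With fpc, (1 − n/N)·s²/n ≤ D requires n ≥ n₀/(1 + n₀/N) = 519.8413/(1 + 519.8413/60010) = 515.3768.
Rounding up, n = 516.

516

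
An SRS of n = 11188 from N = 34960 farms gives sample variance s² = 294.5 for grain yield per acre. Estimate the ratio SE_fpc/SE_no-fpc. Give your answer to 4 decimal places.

f = n/N = 11188/34960 = 0.32002288.
SE_no-fpc = √(s²/n) = 0.16224317; SE_fpc = √((1−f)s²/n) = 0.13378689.
Ratio = √(1−f) = 0.82460725.

0.8246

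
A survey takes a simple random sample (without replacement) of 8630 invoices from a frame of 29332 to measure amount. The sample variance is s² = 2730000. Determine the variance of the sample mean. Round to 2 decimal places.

Under SRS without replacement, Var(ȳ) = (1 − f)·s²/n with f = n/N = 8630/29332 = 0.29421792.
Var(ȳ) = (1 − 0.29421792)·2730000/8630 = 0.70578208·316.33835 = 223.26594.

223.27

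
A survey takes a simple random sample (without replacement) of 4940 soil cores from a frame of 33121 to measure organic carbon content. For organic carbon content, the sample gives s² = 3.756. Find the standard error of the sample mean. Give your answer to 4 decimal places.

Under SRS without replacement, Var(ȳ) = (1 − f)·s²/n with f = n/N = 4940/33121 = 0.14915009.
Var(ȳ) = (1 − 0.14915009)·3.756/4940 = 0.85084991·7.6032389 × 10^-4 = 6.4692151 × 10^-4.
SE(ȳ) = √(6.4692151 × 10^-4) = 0.0254.

0.0254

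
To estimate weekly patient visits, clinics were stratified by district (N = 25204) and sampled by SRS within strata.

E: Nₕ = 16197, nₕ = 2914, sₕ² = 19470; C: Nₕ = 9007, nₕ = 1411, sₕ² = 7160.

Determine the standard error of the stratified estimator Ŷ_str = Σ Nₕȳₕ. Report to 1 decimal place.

42245.4

Var(Ŷ_str) = Σₕ Nₕ²(1 − fₕ)sₕ²/nₕ.
E: 16197²·(1 − 2914/16197)·19470/2914 = 1.4374977 × 10^9.
C: 9007²·(1 − 1411/9007)·7160/1411 = 3.4717714 × 10^8.
Sum = 1.7846748 × 10^9.
SE = √(1.7846748 × 10^9) = 42245.4.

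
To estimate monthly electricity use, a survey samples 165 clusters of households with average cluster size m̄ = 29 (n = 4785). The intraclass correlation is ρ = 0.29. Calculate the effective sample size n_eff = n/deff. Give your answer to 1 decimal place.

524.7

deff = 1 + (29 − 1)·0.29 = 1 + 8.12 = 9.12.
n_eff = 4785 / 9.12 = 524.7.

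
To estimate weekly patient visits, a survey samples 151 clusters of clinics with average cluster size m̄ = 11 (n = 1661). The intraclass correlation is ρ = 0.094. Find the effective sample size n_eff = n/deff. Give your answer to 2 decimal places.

856.19

deff = 1 + (11 − 1)·0.094 = 1 + 0.94 = 1.94.
n_eff = 1661 / 1.94 = 856.19.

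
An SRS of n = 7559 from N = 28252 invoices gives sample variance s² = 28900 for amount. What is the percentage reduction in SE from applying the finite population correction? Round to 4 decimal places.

14.4171

f = n/N = 7559/28252 = 0.26755628.
SE_no-fpc = √(s²/n) = 1.9553151; SE_fpc = √((1−f)s²/n) = 1.6734159.
Ratio = √(1−f) = 0.85582926. Reduction = 100·(1 − 0.85582926) = 14.4171%.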